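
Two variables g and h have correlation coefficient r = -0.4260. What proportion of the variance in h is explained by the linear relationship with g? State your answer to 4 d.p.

r² = (-0.4260)² = 0.1815

0.1815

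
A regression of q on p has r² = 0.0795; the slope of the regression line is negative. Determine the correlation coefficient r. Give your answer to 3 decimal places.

-0.282

|r| = √0.0795 = 0.282
The association is negative, so r = −0.282.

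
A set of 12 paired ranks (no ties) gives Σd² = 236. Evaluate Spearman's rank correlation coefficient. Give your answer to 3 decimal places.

0.175

ρ = 1 − 6Σd² / [n(n²−1)] = 1 − 6×236 / (12×143)
  = 1 − 1416/1716 = 1 − 0.8252 ≈ 0.175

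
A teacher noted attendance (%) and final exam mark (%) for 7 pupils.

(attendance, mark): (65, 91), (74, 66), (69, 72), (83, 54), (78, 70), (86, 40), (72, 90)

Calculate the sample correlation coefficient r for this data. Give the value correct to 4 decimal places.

-0.8886

n = 7, Σx = 527, Σy = 483, Σx² = 40015, Σy² = 35337, Σxy = 35629
nΣxy − ΣxΣy = 249403 − 254541 = -5138
nΣx² − (Σx)² = 280105 − 277729 = 2376; nΣy² − (Σy)² = 247359 − 233289 = 14070
r = -5138 / √(2376 × 14070) = -5138 / 5781.8959 ≈ -0.8886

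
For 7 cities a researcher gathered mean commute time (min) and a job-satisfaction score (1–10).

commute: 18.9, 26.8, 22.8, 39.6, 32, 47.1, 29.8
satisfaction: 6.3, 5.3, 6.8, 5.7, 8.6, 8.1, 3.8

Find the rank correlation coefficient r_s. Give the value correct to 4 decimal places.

Rank commute: 1, 3, 2, 6, 5, 7, 4
Rank satisfaction: 4, 2, 5, 3, 7, 6, 1
d = rank(commute) − rank(satisfaction): -3, 1, -3, 3, -2, 1, 3; Σd² = 42
ρ = 1 − 6Σd² / [n(n²−1)] = 1 − 6×42 / (7×48) = 1 − 252/336 ≈ 0.2500

0.2500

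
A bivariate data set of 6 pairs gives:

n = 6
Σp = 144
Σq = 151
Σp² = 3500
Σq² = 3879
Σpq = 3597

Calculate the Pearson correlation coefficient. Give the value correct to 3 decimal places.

r = (nΣpq − ΣpΣq) / √[(nΣp² − (Σp)²)(nΣq² − (Σq)²)]
Numerator: 6×3597 − 144×151 = -162
Denominator: √[(21000 − 20736)(23274 − 22801)] = √[264 × 473] = 353.3723
r = -162 / 353.3723 ≈ -0.458

-0.458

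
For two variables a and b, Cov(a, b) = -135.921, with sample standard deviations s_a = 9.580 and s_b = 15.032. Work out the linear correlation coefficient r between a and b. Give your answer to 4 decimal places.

-0.9439

r = Cov(a,b) / (s_a · s_b) = -135.921 / (9.580 × 15.032)
  = -135.921 / 144.0066 ≈ -0.9439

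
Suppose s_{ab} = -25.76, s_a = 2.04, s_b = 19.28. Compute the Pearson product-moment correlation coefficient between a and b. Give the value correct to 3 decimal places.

-0.655

r = Cov(a,b) / (s_a · s_b) = -25.76 / (2.04 × 19.28)
  = -25.76 / 39.3312 ≈ -0.655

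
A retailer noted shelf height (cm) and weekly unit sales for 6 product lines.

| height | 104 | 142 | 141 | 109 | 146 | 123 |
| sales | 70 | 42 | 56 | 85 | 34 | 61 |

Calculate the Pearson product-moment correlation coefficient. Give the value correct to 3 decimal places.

-0.890

n = 6, Σx = 765, Σy = 348, Σx² = 99187, Σy² = 21902, Σxy = 42872
nΣxy − ΣxΣy = 257232 − 266220 = -8988
nΣx² − (Σx)² = 595122 − 585225 = 9897; nΣy² − (Σy)² = 131412 − 121104 = 10308
r = -8988 / √(9897 × 10308) = -8988 / 10100.4097 ≈ -0.890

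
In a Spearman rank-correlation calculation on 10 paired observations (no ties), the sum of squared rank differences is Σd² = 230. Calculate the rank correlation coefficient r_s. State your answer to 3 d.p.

-0.394

ρ = 1 − 6Σd² / [n(n²−1)] = 1 − 6×230 / (10×99)
  = 1 − 1380/990 = 1 − 1.3939 ≈ -0.394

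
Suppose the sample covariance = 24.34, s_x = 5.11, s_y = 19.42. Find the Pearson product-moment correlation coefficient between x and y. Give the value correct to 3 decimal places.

0.245

r = Cov(x,y) / (s_x · s_y) = 24.34 / (5.11 × 19.42)
  = 24.34 / 99.2362 ≈ 0.245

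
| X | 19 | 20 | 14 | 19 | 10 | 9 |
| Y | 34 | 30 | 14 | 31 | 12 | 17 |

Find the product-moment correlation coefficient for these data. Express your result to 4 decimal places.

0.8909

n = 6, ΣX = 91, ΣY = 138, ΣX² = 1499, ΣY² = 3646, ΣXY = 2304
nΣXY − ΣXΣY = 13824 − 12558 = 1266
nΣX² − (ΣX)² = 8994 − 8281 = 713; nΣY² − (ΣY)² = 21876 − 19044 = 2832
r = 1266 / √(713 × 2832) = 1266 / 1420.9912 ≈ 0.8909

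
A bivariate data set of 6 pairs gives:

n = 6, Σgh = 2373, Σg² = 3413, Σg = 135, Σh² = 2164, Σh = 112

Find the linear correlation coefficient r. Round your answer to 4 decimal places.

-0.8859

r = (nΣgh − ΣgΣh) / √[(nΣg² − (Σg)²)(nΣh² − (Σh)²)]
Numerator: 6×2373 − 135×112 = -882
Denominator: √[(20478 − 18225)(12984 − 12544)] = √[2253 × 440] = 995.6505
r = -882 / 995.6505 ≈ -0.8859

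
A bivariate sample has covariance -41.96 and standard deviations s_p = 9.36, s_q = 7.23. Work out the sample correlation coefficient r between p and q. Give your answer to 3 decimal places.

r = Cov(p,q) / (s_p · s_q) = -41.96 / (9.36 × 7.23)
  = -41.96 / 67.6728 ≈ -0.620

-0.620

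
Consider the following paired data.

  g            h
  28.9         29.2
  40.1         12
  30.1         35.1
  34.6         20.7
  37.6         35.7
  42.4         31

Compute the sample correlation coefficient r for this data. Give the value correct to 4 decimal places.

-0.3036

n = 6, Σg = 213.7, Σh = 163.7, Σg² = 7757.91, Σh² = 4892.63, Σgh = 5754.53
nΣgh − ΣgΣh = 34527.18 − 34982.69 = -455.51
nΣg² − (Σg)² = 46547.46 − 45667.69 = 879.77; nΣh² − (Σh)² = 29355.78 − 26797.69 = 2558.09
r = -455.51 / √(879.77 × 2558.09) = -455.51 / 1500.1769 ≈ -0.3036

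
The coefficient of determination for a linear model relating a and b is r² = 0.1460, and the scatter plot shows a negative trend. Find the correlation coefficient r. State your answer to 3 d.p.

|r| = √0.1460 = 0.382
The association is negative, so r = −0.382.

-0.382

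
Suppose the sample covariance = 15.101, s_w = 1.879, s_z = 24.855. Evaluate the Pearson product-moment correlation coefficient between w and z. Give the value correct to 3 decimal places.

r = Cov(w,z) / (s_w · s_z) = 15.101 / (1.879 × 24.855)
  = 15.101 / 46.7025 ≈ 0.323

0.323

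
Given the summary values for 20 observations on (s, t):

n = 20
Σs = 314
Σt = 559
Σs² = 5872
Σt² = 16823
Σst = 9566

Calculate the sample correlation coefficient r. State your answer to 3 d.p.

r = (nΣst − ΣsΣt) / √[(nΣs² − (Σs)²)(nΣt² − (Σt)²)]
Numerator: 20×9566 − 314×559 = 15794
Denominator: √[(117440 − 98596)(336460 − 312481)] = √[18844 × 23979] = 21257.0053
r = 15794 / 21257.0053 ≈ 0.743

0.743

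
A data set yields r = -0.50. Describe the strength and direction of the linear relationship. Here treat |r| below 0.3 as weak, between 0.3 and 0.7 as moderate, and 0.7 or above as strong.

r = -0.50 < 0 so the relationship is negative.
|r| = 0.50, which falls in the moderate range.

moderate negative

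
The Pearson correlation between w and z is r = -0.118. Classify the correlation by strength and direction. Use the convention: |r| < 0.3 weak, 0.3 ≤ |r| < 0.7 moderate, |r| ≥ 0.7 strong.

r = -0.118 < 0 so the relationship is negative.
|r| = 0.118, which falls in the weak range.

weak negative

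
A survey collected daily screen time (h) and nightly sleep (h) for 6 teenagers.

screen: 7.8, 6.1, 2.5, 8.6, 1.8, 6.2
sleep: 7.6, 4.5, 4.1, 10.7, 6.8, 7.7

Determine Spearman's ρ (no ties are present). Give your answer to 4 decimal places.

0.7714

Rank screen: 5, 3, 2, 6, 1, 4
Rank sleep: 4, 2, 1, 6, 3, 5
d = rank(screen) − rank(sleep): 1, 1, 1, 0, -2, -1; Σd² = 8
ρ = 1 − 6Σd² / [n(n²−1)] = 1 − 6×8 / (6×35) = 1 − 48/210 ≈ 0.7714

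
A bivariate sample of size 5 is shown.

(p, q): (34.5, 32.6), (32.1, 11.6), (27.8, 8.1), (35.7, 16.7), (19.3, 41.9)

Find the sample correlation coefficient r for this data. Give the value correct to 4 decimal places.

-0.4854

n = 5, Σp = 149.4, Σq = 110.9, Σp² = 4640.48, Σq² = 3297.43, Σpq = 3127.1
nΣpq − ΣpΣq = 15635.5 − 16568.46 = -932.96
nΣp² − (Σp)² = 23202.4 − 22320.36 = 882.04; nΣq² − (Σq)² = 16487.15 − 12298.81 = 4188.34
r = -932.96 / √(882.04 × 4188.34) = -932.96 / 1922.0519 ≈ -0.4854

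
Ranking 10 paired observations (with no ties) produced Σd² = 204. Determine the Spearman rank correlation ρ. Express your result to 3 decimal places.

ρ = 1 − 6Σd² / [n(n²−1)] = 1 − 6×204 / (10×99)
  = 1 − 1224/990 = 1 − 1.2364 ≈ -0.236

-0.236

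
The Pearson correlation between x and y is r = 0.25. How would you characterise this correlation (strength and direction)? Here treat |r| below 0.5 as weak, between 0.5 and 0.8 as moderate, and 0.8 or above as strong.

r = 0.25 > 0 so the relationship is positive.
|r| = 0.25, which falls in the weak range.

weak positive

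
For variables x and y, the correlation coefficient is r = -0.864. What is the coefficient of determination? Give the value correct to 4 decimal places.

0.7465

r² = (-0.864)² = 0.7465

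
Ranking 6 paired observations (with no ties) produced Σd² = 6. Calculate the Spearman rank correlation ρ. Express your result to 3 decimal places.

ρ = 1 − 6Σd² / [n(n²−1)] = 1 − 6×6 / (6×35)
  = 1 − 36/210 = 1 − 0.1714 ≈ 0.829

0.829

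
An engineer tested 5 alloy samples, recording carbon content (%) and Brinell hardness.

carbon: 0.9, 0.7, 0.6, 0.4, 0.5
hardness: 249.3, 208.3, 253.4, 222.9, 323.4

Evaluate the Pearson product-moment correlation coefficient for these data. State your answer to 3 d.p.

-0.189

n = 5, Σx = 3.1, Σy = 1257.3, Σx² = 2.07, Σy² = 324022.91, Σxy = 773.08
nΣxy − ΣxΣy = 3865.4 − 3897.63 = -32.23
nΣx² − (Σx)² = 10.35 − 9.61 = 0.74; nΣy² − (Σy)² = 1620114.55 − 1580803.29 = 39311.26
r = -32.23 / √(0.74 × 39311.26) = -32.23 / 170.5589 ≈ -0.189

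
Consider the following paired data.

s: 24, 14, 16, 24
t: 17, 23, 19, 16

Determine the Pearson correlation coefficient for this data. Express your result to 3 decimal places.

n = 4, Σs = 78, Σt = 75, Σs² = 1604, Σt² = 1435, Σst = 1418
nΣst − ΣsΣt = 5672 − 5850 = -178
nΣs² − (Σs)² = 6416 − 6084 = 332; nΣt² − (Σt)² = 5740 − 5625 = 115
r = -178 / √(332 × 115) = -178 / 195.3970 ≈ -0.911

-0.911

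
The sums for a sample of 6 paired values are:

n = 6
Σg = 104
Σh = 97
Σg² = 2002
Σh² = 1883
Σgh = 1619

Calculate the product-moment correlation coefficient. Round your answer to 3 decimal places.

r = (nΣgh − ΣgΣh) / √[(nΣg² − (Σg)²)(nΣh² − (Σh)²)]
Numerator: 6×1619 − 104×97 = -374
Denominator: √[(12012 − 10816)(11298 − 9409)] = √[1196 × 1889] = 1503.0782
r = -374 / 1503.0782 ≈ -0.249

-0.249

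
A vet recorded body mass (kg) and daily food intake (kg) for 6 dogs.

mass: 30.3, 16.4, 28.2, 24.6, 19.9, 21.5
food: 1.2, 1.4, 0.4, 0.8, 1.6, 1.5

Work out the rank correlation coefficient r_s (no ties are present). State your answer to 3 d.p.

Rank mass: 6, 1, 5, 4, 2, 3
Rank food: 3, 4, 1, 2, 6, 5
d = rank(mass) − rank(food): 3, -3, 4, 2, -4, -2; Σd² = 58
ρ = 1 − 6Σd² / [n(n²−1)] = 1 − 6×58 / (6×35) = 1 − 348/210 ≈ -0.657

-0.657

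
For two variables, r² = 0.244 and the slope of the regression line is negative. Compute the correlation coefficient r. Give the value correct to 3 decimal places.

|r| = √0.244 = 0.494
The association is negative, so r = −0.494.

-0.494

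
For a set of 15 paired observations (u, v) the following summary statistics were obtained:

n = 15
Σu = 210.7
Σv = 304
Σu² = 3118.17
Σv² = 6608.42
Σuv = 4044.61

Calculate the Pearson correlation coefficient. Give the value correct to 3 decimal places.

-0.847

r = (nΣuv − ΣuΣv) / √[(nΣu² − (Σu)²)(nΣv² − (Σv)²)]
Numerator: 15×4044.61 − 210.7×304 = -3383.65
Denominator: √[(46772.55 − 44394.49)(99126.3 − 92416)] = √[2378.06 × 6710.3] = 3994.6835
r = -3383.65 / 3994.6835 ≈ -0.847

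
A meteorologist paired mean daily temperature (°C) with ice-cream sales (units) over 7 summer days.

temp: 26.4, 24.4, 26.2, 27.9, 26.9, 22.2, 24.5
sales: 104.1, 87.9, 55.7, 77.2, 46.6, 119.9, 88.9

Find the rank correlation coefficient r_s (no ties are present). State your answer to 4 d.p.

-0.6071

Rank temp: 5, 2, 4, 7, 6, 1, 3
Rank sales: 6, 4, 2, 3, 1, 7, 5
d = rank(temp) − rank(sales): -1, -2, 2, 4, 5, -6, -2; Σd² = 90
ρ = 1 − 6Σd² / [n(n²−1)] = 1 − 6×90 / (7×48) = 1 − 540/336 ≈ -0.6071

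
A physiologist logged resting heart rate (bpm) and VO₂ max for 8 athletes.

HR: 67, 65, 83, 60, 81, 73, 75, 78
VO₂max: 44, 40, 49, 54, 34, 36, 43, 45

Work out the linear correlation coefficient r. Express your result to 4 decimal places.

-0.3401

n = 8, Σx = 582, Σy = 345, Σx² = 42802, Σy² = 15179, Σxy = 24972
nΣxy − ΣxΣy = 199776 − 200790 = -1014
nΣx² − (Σx)² = 342416 − 338724 = 3692; nΣy² − (Σy)² = 121432 − 119025 = 2407
r = -1014 / √(3692 × 2407) = -1014 / 2981.0475 ≈ -0.3401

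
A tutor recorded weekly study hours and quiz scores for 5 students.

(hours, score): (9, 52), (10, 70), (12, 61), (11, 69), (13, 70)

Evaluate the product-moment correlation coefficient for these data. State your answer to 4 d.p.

n = 5, Σx = 55, Σy = 322, Σx² = 615, Σy² = 20986, Σxy = 3569
nΣxy − ΣxΣy = 17845 − 17710 = 135
nΣx² − (Σx)² = 3075 − 3025 = 50; nΣy² − (Σy)² = 104930 − 103684 = 1246
r = 135 / √(50 × 1246) = 135 / 249.5997 ≈ 0.5409

0.5409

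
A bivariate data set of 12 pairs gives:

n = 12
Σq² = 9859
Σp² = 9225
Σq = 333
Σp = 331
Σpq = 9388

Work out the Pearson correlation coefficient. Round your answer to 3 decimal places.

r = (nΣpq − ΣpΣq) / √[(nΣp² − (Σp)²)(nΣq² − (Σq)²)]
Numerator: 12×9388 − 331×333 = 2433
Denominator: √[(110700 − 109561)(118308 − 110889)] = √[1139 × 7419] = 2906.9298
r = 2433 / 2906.9298 ≈ 0.837

0.837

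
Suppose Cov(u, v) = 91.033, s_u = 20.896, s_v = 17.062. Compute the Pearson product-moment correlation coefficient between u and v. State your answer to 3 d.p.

0.255

r = Cov(u,v) / (s_u · s_v) = 91.033 / (20.896 × 17.062)
  = 91.033 / 356.5276 ≈ 0.255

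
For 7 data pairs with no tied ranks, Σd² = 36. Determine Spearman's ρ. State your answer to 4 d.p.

0.3571

ρ = 1 − 6Σd² / [n(n²−1)] = 1 − 6×36 / (7×48)
  = 1 − 216/336 = 1 − 0.64286 ≈ 0.3571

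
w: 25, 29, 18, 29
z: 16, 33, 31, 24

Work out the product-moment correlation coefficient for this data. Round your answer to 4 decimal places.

-0.1251

n = 4, Σw = 101, Σz = 104, Σw² = 2631, Σz² = 2882, Σwz = 2611
nΣwz − ΣwΣz = 10444 − 10504 = -60
nΣw² − (Σw)² = 10524 − 10201 = 323; nΣz² − (Σz)² = 11528 − 10816 = 712
r = -60 / √(323 × 712) = -60 / 479.5581 ≈ -0.1251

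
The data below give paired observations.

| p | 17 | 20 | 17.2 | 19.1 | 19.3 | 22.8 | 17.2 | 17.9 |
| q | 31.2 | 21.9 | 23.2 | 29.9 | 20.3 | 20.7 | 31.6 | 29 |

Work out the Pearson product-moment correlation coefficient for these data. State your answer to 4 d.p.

-0.6593

n = 8, Σp = 150.5, Σq = 207.8, Σp² = 2858.23, Σq² = 5565.44, Σpq = 3864.9
nΣpq − ΣpΣq = 30919.2 − 31273.9 = -354.7
nΣp² − (Σp)² = 22865.84 − 22650.25 = 215.59; nΣq² − (Σq)² = 44523.52 − 43180.84 = 1342.68
r = -354.7 / √(215.59 × 1342.68) = -354.7 / 538.0227 ≈ -0.6593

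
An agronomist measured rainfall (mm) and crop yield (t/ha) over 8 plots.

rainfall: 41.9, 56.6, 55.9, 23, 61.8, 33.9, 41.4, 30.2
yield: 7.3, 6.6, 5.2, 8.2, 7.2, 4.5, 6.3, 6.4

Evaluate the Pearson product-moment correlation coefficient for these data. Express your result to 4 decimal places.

-0.1505

n = 8, Σx = 344.7, Σy = 51.7, Σx² = 16207.43, Σy² = 343.87, Σxy = 2210.32
nΣxy − ΣxΣy = 17682.56 − 17820.99 = -138.43
nΣx² − (Σx)² = 129659.44 − 118818.09 = 10841.35; nΣy² − (Σy)² = 2750.96 − 2672.89 = 78.07
r = -138.43 / √(10841.35 × 78.07) = -138.43 / 919.9914 ≈ -0.1505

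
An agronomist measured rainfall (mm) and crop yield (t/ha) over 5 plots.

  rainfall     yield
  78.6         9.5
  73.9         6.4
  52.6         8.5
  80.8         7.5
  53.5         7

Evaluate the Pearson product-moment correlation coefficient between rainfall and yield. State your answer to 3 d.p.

n = 5, Σx = 339.4, Σy = 38.9, Σx² = 23796.82, Σy² = 308.71, Σxy = 2647.26
nΣxy − ΣxΣy = 13236.3 − 13202.66 = 33.64
nΣx² − (Σx)² = 118984.1 − 115192.36 = 3791.74; nΣy² − (Σy)² = 1543.55 − 1513.21 = 30.34
r = 33.64 / √(3791.74 × 30.34) = 33.64 / 339.1775 ≈ 0.099

0.099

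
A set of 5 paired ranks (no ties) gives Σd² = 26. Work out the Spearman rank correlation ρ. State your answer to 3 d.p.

ρ = 1 − 6Σd² / [n(n²−1)] = 1 − 6×26 / (5×24)
  = 1 − 156/120 = 1 − 1.3000 ≈ -0.300

-0.300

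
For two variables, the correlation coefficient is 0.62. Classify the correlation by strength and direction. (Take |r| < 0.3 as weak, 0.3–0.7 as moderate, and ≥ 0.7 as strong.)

moderate positive

r = 0.62 > 0 so the relationship is positive.
|r| = 0.62, which falls in the moderate range.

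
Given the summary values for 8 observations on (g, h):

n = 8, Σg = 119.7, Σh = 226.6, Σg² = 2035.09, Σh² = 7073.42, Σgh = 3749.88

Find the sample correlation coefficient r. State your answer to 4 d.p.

0.8988

r = (nΣgh − ΣgΣh) / √[(nΣg² − (Σg)²)(nΣh² − (Σh)²)]
Numerator: 8×3749.88 − 119.7×226.6 = 2875.02
Denominator: √[(16280.72 − 14328.09)(56587.36 − 51347.56)] = √[1952.63 × 5239.8] = 3198.6545
r = 2875.02 / 3198.6545 ≈ 0.8988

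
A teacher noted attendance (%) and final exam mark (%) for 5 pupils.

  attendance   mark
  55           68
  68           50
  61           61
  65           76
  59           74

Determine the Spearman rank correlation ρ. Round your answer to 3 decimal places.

-0.300

Rank attendance: 1, 5, 3, 4, 2
Rank mark: 3, 1, 2, 5, 4
d = rank(attendance) − rank(mark): -2, 4, 1, -1, -2; Σd² = 26
ρ = 1 − 6Σd² / [n(n²−1)] = 1 − 6×26 / (5×24) = 1 − 156/120 ≈ -0.300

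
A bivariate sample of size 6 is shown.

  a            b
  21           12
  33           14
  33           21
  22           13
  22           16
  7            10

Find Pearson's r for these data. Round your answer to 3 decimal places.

n = 6, Σa = 138, Σb = 86, Σa² = 3636, Σb² = 1306, Σab = 2115
nΣab − ΣaΣb = 12690 − 11868 = 822
nΣa² − (Σa)² = 21816 − 19044 = 2772; nΣb² − (Σb)² = 7836 − 7396 = 440
r = 822 / √(2772 × 440) = 822 / 1104.3912 ≈ 0.744

0.744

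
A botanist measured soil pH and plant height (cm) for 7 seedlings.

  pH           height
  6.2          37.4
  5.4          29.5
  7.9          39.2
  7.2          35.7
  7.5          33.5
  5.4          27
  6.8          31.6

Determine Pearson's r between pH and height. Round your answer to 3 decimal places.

n = 7, Σx = 46.4, Σy = 233.9, Σx² = 313.5, Σy² = 7929.95, Σxy = 1569.83
nΣxy − ΣxΣy = 10988.81 − 10852.96 = 135.85
nΣx² − (Σx)² = 2194.5 − 2152.96 = 41.54; nΣy² − (Σy)² = 55509.65 − 54709.21 = 800.44
r = 135.85 / √(41.54 × 800.44) = 135.85 / 182.3466 ≈ 0.745

0.745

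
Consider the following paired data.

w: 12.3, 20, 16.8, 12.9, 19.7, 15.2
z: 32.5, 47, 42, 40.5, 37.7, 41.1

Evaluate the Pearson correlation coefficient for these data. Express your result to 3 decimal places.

n = 6, Σw = 96.9, Σz = 240.8, Σw² = 1619.07, Σz² = 9780, Σwz = 3935.21
nΣwz − ΣwΣz = 23611.26 − 23333.52 = 277.74
nΣw² − (Σw)² = 9714.42 − 9389.61 = 324.81; nΣz² − (Σz)² = 58680 − 57984.64 = 695.36
r = 277.74 / √(324.81 × 695.36) = 277.74 / 475.2472 ≈ 0.584

0.584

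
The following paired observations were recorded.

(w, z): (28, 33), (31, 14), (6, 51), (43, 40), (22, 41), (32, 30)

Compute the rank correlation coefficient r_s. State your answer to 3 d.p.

Rank w: 3, 4, 1, 6, 2, 5
Rank z: 3, 1, 6, 4, 5, 2
d = rank(w) − rank(z): 0, 3, -5, 2, -3, 3; Σd² = 56
ρ = 1 − 6Σd² / [n(n²−1)] = 1 − 6×56 / (6×35) = 1 − 336/210 ≈ -0.600

-0.600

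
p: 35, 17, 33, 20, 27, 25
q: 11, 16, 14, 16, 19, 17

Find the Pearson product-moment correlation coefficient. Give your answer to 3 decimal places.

-0.585

n = 6, Σp = 157, Σq = 93, Σp² = 4357, Σq² = 1479, Σpq = 2377
nΣpq − ΣpΣq = 14262 − 14601 = -339
nΣp² − (Σp)² = 26142 − 24649 = 1493; nΣq² − (Σq)² = 8874 − 8649 = 225
r = -339 / √(1493 × 225) = -339 / 579.5904 ≈ -0.585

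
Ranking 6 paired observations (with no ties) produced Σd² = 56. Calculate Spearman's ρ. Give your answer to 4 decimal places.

ρ = 1 − 6Σd² / [n(n²−1)] = 1 − 6×56 / (6×35)
  = 1 − 336/210 = 1 − 1.60000 ≈ -0.6000

-0.6000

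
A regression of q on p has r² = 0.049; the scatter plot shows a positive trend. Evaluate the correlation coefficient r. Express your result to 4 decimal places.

0.2214

|r| = √0.049 = 0.2214
The association is positive, so r = 0.2214.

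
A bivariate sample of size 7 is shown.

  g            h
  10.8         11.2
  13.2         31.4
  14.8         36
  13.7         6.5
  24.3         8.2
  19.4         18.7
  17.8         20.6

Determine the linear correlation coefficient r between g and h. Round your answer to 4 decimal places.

n = 7, Σg = 114, Σh = 132.6, Σg² = 1981.3, Σh² = 3290.94, Σgh = 2086.01
nΣgh − ΣgΣh = 14602.07 − 15116.4 = -514.33
nΣg² − (Σg)² = 13869.1 − 12996 = 873.1; nΣh² − (Σh)² = 23036.58 − 17582.76 = 5453.82
r = -514.33 / √(873.1 × 5453.82) = -514.33 / 2182.1389 ≈ -0.2357

-0.2357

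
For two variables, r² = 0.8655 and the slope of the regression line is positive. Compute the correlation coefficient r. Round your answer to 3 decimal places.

|r| = √0.8655 = 0.930
The association is positive, so r = 0.930.

0.930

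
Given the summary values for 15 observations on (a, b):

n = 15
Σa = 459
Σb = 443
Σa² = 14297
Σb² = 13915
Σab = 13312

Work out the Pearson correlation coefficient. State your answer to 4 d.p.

r = (nΣab − ΣaΣb) / √[(nΣa² − (Σa)²)(nΣb² − (Σb)²)]
Numerator: 15×13312 − 459×443 = -3657
Denominator: √[(214455 − 210681)(208725 − 196249)] = √[3774 × 12476] = 6861.8091
r = -3657 / 6861.8091 ≈ -0.5329

-0.5329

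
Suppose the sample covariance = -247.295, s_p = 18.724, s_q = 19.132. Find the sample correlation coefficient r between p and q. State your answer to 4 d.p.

r = Cov(p,q) / (s_p · s_q) = -247.295 / (18.724 × 19.132)
  = -247.295 / 358.2276 ≈ -0.6903

-0.6903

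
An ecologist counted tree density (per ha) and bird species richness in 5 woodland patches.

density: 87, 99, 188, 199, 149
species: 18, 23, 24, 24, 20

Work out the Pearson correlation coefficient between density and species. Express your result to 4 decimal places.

n = 5, Σx = 722, Σy = 109, Σx² = 114516, Σy² = 2405, Σxy = 16111
nΣxy − ΣxΣy = 80555 − 78698 = 1857
nΣx² − (Σx)² = 572580 − 521284 = 51296; nΣy² − (Σy)² = 12025 − 11881 = 144
r = 1857 / √(51296 × 144) = 1857 / 2717.8344 ≈ 0.6833

0.6833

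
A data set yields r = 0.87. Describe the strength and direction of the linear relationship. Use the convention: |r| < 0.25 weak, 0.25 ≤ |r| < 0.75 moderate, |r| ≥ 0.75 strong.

strong positive

r = 0.87 > 0 so the relationship is positive.
|r| = 0.87, which falls in the strong range.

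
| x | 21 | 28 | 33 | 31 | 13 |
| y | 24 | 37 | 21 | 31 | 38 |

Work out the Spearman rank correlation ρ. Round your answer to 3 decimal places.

-0.700

Rank x: 2, 3, 5, 4, 1
Rank y: 2, 4, 1, 3, 5
d = rank(x) − rank(y): 0, -1, 4, 1, -4; Σd² = 34
ρ = 1 − 6Σd² / [n(n²−1)] = 1 − 6×34 / (5×24) = 1 − 204/120 ≈ -0.700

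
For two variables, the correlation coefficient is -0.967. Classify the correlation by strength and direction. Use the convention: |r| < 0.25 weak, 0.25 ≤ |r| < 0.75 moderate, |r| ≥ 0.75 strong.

r = -0.967 < 0 so the relationship is negative.
|r| = 0.967, which falls in the strong range.

strong negative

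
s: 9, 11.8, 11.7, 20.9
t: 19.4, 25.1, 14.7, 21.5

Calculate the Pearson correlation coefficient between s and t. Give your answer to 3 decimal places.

n = 4, Σs = 53.4, Σt = 80.7, Σs² = 793.94, Σt² = 1684.71, Σst = 1092.12
nΣst − ΣsΣt = 4368.48 − 4309.38 = 59.1
nΣs² − (Σs)² = 3175.76 − 2851.56 = 324.2; nΣt² − (Σt)² = 6738.84 − 6512.49 = 226.35
r = 59.1 / √(324.2 × 226.35) = 59.1 / 270.8924 ≈ 0.218

0.218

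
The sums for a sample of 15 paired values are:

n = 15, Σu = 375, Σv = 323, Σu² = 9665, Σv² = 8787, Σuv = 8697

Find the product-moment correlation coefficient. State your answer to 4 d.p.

0.8534

r = (nΣuv − ΣuΣv) / √[(nΣu² − (Σu)²)(nΣv² − (Σv)²)]
Numerator: 15×8697 − 375×323 = 9330
Denominator: √[(144975 − 140625)(131805 − 104329)] = √[4350 × 27476] = 10932.5477
r = 9330 / 10932.5477 ≈ 0.8534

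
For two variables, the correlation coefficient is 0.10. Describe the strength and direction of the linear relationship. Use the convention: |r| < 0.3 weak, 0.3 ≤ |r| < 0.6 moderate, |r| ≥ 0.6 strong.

weak positive

r = 0.10 > 0 so the relationship is positive.
|r| = 0.10, which falls in the weak range.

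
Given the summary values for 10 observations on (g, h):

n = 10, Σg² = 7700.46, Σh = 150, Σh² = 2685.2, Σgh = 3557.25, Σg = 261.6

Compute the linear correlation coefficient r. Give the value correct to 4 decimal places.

-0.6005

r = (nΣgh − ΣgΣh) / √[(nΣg² − (Σg)²)(nΣh² − (Σh)²)]
Numerator: 10×3557.25 − 261.6×150 = -3667.5
Denominator: √[(77004.6 − 68434.56)(26852 − 22500)] = √[8570.04 × 4352] = 6107.1118
r = -3667.5 / 6107.1118 ≈ -0.6005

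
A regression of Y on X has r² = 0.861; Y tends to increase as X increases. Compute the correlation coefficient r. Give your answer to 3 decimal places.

0.928

|r| = √0.861 = 0.928
The association is positive, so r = 0.928.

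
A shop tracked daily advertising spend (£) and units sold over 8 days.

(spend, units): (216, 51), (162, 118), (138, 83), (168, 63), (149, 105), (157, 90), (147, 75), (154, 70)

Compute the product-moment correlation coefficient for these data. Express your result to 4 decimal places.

n = 8, Σx = 1291, Σy = 655, Σx² = 212343, Σy² = 57033, Σxy = 103750
nΣxy − ΣxΣy = 830000 − 845605 = -15605
nΣx² − (Σx)² = 1698744 − 1666681 = 32063; nΣy² − (Σy)² = 456264 − 429025 = 27239
r = -15605 / √(32063 × 27239) = -15605 / 29552.7335 ≈ -0.5280

-0.5280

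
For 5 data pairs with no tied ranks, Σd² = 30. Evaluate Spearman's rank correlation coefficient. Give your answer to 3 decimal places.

ρ = 1 − 6Σd² / [n(n²−1)] = 1 − 6×30 / (5×24)
  = 1 − 180/120 = 1 − 1.5000 ≈ -0.500

-0.500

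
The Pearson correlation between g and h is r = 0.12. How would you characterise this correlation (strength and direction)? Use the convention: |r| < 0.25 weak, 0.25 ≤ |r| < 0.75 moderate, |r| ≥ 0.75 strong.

r = 0.12 > 0 so the relationship is positive.
|r| = 0.12, which falls in the weak range.

weak positive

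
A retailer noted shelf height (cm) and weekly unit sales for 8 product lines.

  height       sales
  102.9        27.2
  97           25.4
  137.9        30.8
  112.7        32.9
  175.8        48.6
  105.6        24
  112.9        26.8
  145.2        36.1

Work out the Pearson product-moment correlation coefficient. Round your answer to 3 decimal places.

n = 8, Σx = 990, Σy = 251.8, Σx² = 127601.56, Σy² = 8375.46, Σxy = 32563.55
nΣxy − ΣxΣy = 260508.4 − 249282 = 11226.4
nΣx² − (Σx)² = 1020812.48 − 980100 = 40712.48; nΣy² − (Σy)² = 67003.68 − 63403.24 = 3600.44
r = 11226.4 / √(40712.48 × 3600.44) = 11226.4 / 12107.1401 ≈ 0.927

0.927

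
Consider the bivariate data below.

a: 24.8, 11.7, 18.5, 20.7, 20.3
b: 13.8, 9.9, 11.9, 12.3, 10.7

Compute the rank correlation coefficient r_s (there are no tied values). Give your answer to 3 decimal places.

0.900

Rank a: 5, 1, 2, 4, 3
Rank b: 5, 1, 3, 4, 2
d = rank(a) − rank(b): 0, 0, -1, 0, 1; Σd² = 2
ρ = 1 − 6Σd² / [n(n²−1)] = 1 − 6×2 / (5×24) = 1 − 12/120 ≈ 0.900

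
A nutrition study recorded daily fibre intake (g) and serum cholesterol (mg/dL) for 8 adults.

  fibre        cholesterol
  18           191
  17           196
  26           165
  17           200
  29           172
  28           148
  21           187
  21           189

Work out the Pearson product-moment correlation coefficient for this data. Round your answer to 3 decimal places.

n = 8, Σx = 177, Σy = 1448, Σx² = 4085, Σy² = 264300, Σxy = 31488
nΣxy − ΣxΣy = 251904 − 256296 = -4392
nΣx² − (Σx)² = 32680 − 31329 = 1351; nΣy² − (Σy)² = 2114400 − 2096704 = 17696
r = -4392 / √(1351 × 17696) = -4392 / 4889.5088 ≈ -0.898

-0.898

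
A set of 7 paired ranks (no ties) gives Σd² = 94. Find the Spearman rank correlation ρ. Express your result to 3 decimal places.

-0.679

ρ = 1 − 6Σd² / [n(n²−1)] = 1 − 6×94 / (7×48)
  = 1 − 564/336 = 1 − 1.6786 ≈ -0.679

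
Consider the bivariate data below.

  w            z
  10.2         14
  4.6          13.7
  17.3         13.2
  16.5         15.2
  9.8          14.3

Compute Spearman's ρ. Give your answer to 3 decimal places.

Rank w: 3, 1, 5, 4, 2
Rank z: 3, 2, 1, 5, 4
d = rank(w) − rank(z): 0, -1, 4, -1, -2; Σd² = 22
ρ = 1 − 6Σd² / [n(n²−1)] = 1 − 6×22 / (5×24) = 1 − 132/120 ≈ -0.100

-0.100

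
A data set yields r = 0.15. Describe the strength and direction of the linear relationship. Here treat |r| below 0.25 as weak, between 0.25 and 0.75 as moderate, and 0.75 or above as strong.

r = 0.15 > 0 so the relationship is positive.
|r| = 0.15, which falls in the weak range.

weak positive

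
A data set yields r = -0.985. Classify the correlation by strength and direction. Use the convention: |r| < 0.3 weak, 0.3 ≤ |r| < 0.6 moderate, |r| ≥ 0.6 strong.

r = -0.985 < 0 so the relationship is negative.
|r| = 0.985, which falls in the strong range.

strong negative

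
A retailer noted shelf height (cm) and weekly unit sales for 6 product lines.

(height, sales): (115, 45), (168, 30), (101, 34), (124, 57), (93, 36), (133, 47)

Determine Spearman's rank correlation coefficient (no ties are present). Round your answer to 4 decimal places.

0.0286

Rank height: 3, 6, 2, 4, 1, 5
Rank sales: 4, 1, 2, 6, 3, 5
d = rank(height) − rank(sales): -1, 5, 0, -2, -2, 0; Σd² = 34
ρ = 1 − 6Σd² / [n(n²−1)] = 1 − 6×34 / (6×35) = 1 − 204/210 ≈ 0.0286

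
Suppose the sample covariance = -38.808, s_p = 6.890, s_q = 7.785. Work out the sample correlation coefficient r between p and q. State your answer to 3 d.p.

-0.724

r = Cov(p,q) / (s_p · s_q) = -38.808 / (6.890 × 7.785)
  = -38.808 / 53.6386 ≈ -0.724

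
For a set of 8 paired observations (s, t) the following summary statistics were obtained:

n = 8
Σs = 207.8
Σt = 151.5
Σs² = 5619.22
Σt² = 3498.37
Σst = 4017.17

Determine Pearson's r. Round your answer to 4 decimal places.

r = (nΣst − ΣsΣt) / √[(nΣs² − (Σs)²)(nΣt² − (Σt)²)]
Numerator: 8×4017.17 − 207.8×151.5 = 655.66
Denominator: √[(44953.76 − 43180.84)(27986.96 − 22952.25)] = √[1772.92 × 5034.71] = 2987.6643
r = 655.66 / 2987.6643 ≈ 0.2195

0.2195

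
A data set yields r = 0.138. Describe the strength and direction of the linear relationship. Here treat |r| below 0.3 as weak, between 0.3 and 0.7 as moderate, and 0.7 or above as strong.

r = 0.138 > 0 so the relationship is positive.
|r| = 0.138, which falls in the weak range.

weak positive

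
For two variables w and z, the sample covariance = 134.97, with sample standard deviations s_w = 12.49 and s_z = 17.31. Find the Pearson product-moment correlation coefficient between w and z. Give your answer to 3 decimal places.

0.624

r = Cov(w,z) / (s_w · s_z) = 134.97 / (12.49 × 17.31)
  = 134.97 / 216.2019 ≈ 0.624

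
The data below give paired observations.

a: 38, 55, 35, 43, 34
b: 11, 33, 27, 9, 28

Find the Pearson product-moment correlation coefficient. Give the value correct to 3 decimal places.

0.239

n = 5, Σa = 205, Σb = 108, Σa² = 8699, Σb² = 2804, Σab = 4517
nΣab − ΣaΣb = 22585 − 22140 = 445
nΣa² − (Σa)² = 43495 − 42025 = 1470; nΣb² − (Σb)² = 14020 − 11664 = 2356
r = 445 / √(1470 × 2356) = 445 / 1860.9997 ≈ 0.239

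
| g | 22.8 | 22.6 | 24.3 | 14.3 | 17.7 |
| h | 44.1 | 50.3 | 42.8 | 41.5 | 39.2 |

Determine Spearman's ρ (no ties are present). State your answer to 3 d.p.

Rank g: 4, 3, 5, 1, 2
Rank h: 4, 5, 3, 2, 1
d = rank(g) − rank(h): 0, -2, 2, -1, 1; Σd² = 10
ρ = 1 − 6Σd² / [n(n²−1)] = 1 − 6×10 / (5×24) = 1 − 60/120 ≈ 0.500

0.500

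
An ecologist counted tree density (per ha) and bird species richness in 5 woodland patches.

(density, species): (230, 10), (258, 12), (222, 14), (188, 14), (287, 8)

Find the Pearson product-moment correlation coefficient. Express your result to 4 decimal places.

-0.8034

n = 5, Σx = 1185, Σy = 58, Σx² = 286461, Σy² = 700, Σxy = 13432
nΣxy − ΣxΣy = 67160 − 68730 = -1570
nΣx² − (Σx)² = 1432305 − 1404225 = 28080; nΣy² − (Σy)² = 3500 − 3364 = 136
r = -1570 / √(28080 × 136) = -1570 / 1954.1955 ≈ -0.8034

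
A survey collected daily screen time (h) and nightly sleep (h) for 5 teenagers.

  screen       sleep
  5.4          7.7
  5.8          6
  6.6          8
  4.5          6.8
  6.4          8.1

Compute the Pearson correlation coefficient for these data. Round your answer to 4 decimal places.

n = 5, Σx = 28.7, Σy = 36.6, Σx² = 167.57, Σy² = 271.14, Σxy = 211.62
nΣxy − ΣxΣy = 1058.1 − 1050.42 = 7.68
nΣx² − (Σx)² = 837.85 − 823.69 = 14.16; nΣy² − (Σy)² = 1355.7 − 1339.56 = 16.14
r = 7.68 / √(14.16 × 16.14) = 7.68 / 15.1176 ≈ 0.5080

0.5080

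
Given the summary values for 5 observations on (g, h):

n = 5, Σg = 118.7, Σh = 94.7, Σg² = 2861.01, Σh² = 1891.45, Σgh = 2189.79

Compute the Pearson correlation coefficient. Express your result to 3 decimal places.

-0.899

r = (nΣgh − ΣgΣh) / √[(nΣg² − (Σg)²)(nΣh² − (Σh)²)]
Numerator: 5×2189.79 − 118.7×94.7 = -291.94
Denominator: √[(14305.05 − 14089.69)(9457.25 − 8968.09)] = √[215.36 × 489.16] = 324.5697
r = -291.94 / 324.5697 ≈ -0.899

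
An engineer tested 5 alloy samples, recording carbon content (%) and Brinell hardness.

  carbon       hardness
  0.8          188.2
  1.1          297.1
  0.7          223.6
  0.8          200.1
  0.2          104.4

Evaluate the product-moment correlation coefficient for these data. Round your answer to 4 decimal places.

n = 5, Σx = 3.6, Σy = 1013.4, Σx² = 3.02, Σy² = 224623.98, Σxy = 814.85
nΣxy − ΣxΣy = 4074.25 − 3648.24 = 426.01
nΣx² − (Σx)² = 15.1 − 12.96 = 2.14; nΣy² − (Σy)² = 1123119.9 − 1026979.56 = 96140.34
r = 426.01 / √(2.14 × 96140.34) = 426.01 / 453.5861 ≈ 0.9392

0.9392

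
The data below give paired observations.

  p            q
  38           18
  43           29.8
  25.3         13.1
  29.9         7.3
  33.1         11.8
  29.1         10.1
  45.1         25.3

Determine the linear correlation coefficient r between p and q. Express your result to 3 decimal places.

n = 7, Σp = 243.5, Σq = 115.4, Σp² = 8803.53, Σq² = 2318.28, Σpq = 4340.62
nΣpq − ΣpΣq = 30384.34 − 28099.9 = 2284.44
nΣp² − (Σp)² = 61624.71 − 59292.25 = 2332.46; nΣq² − (Σq)² = 16227.96 − 13317.16 = 2910.8
r = 2284.44 / √(2332.46 × 2910.8) = 2284.44 / 2605.6332 ≈ 0.877

0.877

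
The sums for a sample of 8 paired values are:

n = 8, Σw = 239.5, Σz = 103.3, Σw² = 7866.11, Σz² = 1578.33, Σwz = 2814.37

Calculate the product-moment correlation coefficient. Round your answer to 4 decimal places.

r = (nΣwz − ΣwΣz) / √[(nΣw² − (Σw)²)(nΣz² − (Σz)²)]
Numerator: 8×2814.37 − 239.5×103.3 = -2225.39
Denominator: √[(62928.88 − 57360.25)(12626.64 − 10670.89)] = √[5568.63 × 1955.75] = 3300.1285
r = -2225.39 / 3300.1285 ≈ -0.6743

-0.6743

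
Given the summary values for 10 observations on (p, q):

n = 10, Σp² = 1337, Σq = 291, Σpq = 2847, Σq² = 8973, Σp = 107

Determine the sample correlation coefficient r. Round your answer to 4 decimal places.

-0.8564

r = (nΣpq − ΣpΣq) / √[(nΣp² − (Σp)²)(nΣq² − (Σq)²)]
Numerator: 10×2847 − 107×291 = -2667
Denominator: √[(13370 − 11449)(89730 − 84681)] = √[1921 × 5049] = 3114.3425
r = -2667 / 3114.3425 ≈ -0.8564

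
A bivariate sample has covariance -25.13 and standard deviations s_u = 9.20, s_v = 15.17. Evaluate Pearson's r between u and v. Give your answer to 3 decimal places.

r = Cov(u,v) / (s_u · s_v) = -25.13 / (9.20 × 15.17)
  = -25.13 / 139.5640 ≈ -0.180

-0.180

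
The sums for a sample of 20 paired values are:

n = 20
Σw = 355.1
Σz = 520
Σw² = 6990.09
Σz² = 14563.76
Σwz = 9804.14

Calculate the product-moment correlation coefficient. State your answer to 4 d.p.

r = (nΣwz − ΣwΣz) / √[(nΣw² − (Σw)²)(nΣz² − (Σz)²)]
Numerator: 20×9804.14 − 355.1×520 = 11430.8
Denominator: √[(139801.8 − 126096.01)(291275.2 − 270400)] = √[13705.79 × 20875.2] = 16914.8192
r = 11430.8 / 16914.8192 ≈ 0.6758

0.6758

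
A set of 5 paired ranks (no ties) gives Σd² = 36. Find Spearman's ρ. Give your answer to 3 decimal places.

ρ = 1 − 6Σd² / [n(n²−1)] = 1 − 6×36 / (5×24)
  = 1 − 216/120 = 1 − 1.8000 ≈ -0.800

-0.800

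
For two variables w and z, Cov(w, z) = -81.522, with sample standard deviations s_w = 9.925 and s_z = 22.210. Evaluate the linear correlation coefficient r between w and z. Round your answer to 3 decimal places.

r = Cov(w,z) / (s_w · s_z) = -81.522 / (9.925 × 22.210)
  = -81.522 / 220.4343 ≈ -0.370

-0.370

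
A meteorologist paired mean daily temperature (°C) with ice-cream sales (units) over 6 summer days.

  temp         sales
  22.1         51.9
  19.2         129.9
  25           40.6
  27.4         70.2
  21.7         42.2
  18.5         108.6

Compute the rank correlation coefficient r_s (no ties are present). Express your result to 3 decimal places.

Rank temp: 4, 2, 5, 6, 3, 1
Rank sales: 3, 6, 1, 4, 2, 5
d = rank(temp) − rank(sales): 1, -4, 4, 2, 1, -4; Σd² = 54
ρ = 1 − 6Σd² / [n(n²−1)] = 1 − 6×54 / (6×35) = 1 − 324/210 ≈ -0.543

-0.543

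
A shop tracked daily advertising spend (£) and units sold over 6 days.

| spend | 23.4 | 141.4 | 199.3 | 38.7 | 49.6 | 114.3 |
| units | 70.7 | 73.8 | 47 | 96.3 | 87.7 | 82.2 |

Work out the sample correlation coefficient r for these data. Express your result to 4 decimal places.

-0.7300

n = 6, Σx = 566.7, Σy = 457.7, Σx² = 77284.35, Σy² = 36375.75, Σxy = 38928.99
nΣxy − ΣxΣy = 233573.94 − 259378.59 = -25804.65
nΣx² − (Σx)² = 463706.1 − 321148.89 = 142557.21; nΣy² − (Σy)² = 218254.5 − 209489.29 = 8765.21
r = -25804.65 / √(142557.21 × 8765.21) = -25804.65 / 35348.8880 ≈ -0.7300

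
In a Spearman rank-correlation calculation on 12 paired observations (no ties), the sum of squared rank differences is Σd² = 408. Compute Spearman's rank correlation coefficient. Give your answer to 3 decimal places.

ρ = 1 − 6Σd² / [n(n²−1)] = 1 − 6×408 / (12×143)
  = 1 − 2448/1716 = 1 − 1.4266 ≈ -0.427

-0.427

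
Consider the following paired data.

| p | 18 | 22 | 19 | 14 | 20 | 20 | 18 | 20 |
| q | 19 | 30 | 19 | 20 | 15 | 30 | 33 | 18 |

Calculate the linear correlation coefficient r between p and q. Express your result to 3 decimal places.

n = 8, Σp = 151, Σq = 184, Σp² = 2889, Σq² = 4560, Σpq = 3497
nΣpq − ΣpΣq = 27976 − 27784 = 192
nΣp² − (Σp)² = 23112 − 22801 = 311; nΣq² − (Σq)² = 36480 − 33856 = 2624
r = 192 / √(311 × 2624) = 192 / 903.3626 ≈ 0.213

0.213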